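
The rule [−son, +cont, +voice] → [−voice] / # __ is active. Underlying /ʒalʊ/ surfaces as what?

The only segment in the rule's environment that also matches [−son, +cont, +voice] is /ʒ/. Applying [−voice] turns the voiced postalveolar fricative into /ʃ/ (voiceless postalveolar fricative), giving [ʃalʊ].

[ʃalʊ]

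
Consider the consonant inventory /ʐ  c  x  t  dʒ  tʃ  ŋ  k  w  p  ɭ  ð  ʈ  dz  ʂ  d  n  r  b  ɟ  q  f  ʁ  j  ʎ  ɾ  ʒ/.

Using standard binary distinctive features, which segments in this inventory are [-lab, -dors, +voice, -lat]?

ʐ, dʒ, ð, dz, d, n, r, ɾ, ʒ

First, the [-labial] segments are /ʐ, c, x, t, dʒ, tʃ, ŋ, k, ɭ, ð, ʈ, dz, ʂ, d, n, r, ɟ, q, ʁ, j, ʎ, ɾ, ʒ/.
Within that set, [-dorsal] gives /ʐ, t, dʒ, tʃ, ɭ, ð, ʈ, dz, ʂ, d, n, r, ɾ, ʒ/.
Of those, [+voice] gives /ʐ, dʒ, ɭ, ð, dz, d, n, r, ɾ, ʒ/.
Intersecting with [-lateral] leaves /ʐ, dʒ, ð, dz, d, n, r, ɾ, ʒ/.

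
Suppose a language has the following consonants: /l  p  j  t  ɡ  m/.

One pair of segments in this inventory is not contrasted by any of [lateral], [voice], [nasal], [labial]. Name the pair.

ɡ, j

Both /ɡ/ and /j/ are [-lateral], [+voice], [-nasal], [-labial]. Since the list omits [sonorant], [continuant] and [back] — which do distinguish the voiced velar stop from the palatal glide — this pair collapses; all other pairs remain distinct.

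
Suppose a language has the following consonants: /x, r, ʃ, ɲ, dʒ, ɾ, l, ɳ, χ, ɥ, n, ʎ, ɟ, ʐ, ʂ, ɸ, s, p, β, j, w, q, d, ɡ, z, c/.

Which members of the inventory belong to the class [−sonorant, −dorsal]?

ʃ, dʒ, ʐ, ʂ, ɸ, s, p, β, d, z

Checking each segment against [−sonorant], [−dorsal]: /ʃ/ (voiceless postalveolar fricative), /dʒ/ (voiced postalveolar affricate), /ʐ/ (voiced retroflex fricative), /ʂ/ (voiceless retroflex fricative), /ɸ/ (voiceless bilabial fricative), /s/ (voiceless alveolar fricative), among others, satisfy every feature; every other segment in the inventory fails at least one.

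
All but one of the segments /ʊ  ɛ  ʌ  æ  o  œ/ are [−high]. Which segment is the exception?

ʊ

/ɛ, ʌ, œ, o, æ/ are all [−high]; /ʊ/ (high back rounded lax vowel) is [+high].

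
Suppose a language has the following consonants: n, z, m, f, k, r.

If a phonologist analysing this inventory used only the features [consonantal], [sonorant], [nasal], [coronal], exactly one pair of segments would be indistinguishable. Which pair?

/f/ (voiceless labiodental fricative) and /k/ (voiceless velar stop) are both [+consonantal], [-sonorant], [-nasal], [-coronal], so none of the listed features separates them. (They do differ in [continuant], [labial] and [dorsal], which are not among the given features.) Every other pair in the inventory differs on at least one listed feature.

f, k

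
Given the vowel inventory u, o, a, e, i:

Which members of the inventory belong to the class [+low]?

a

The feature [low] marks segments produced with the tongue body lowered. In this inventory /a/ has that property, so it is [+low]; /u, o, e, i/ are [−low].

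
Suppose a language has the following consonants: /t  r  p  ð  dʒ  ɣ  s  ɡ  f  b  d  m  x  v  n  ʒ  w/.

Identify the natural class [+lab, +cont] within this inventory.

Checking each segment against [+labial], [+continuant]: /f/ (voiceless labiodental fricative), /v/ (voiced labiodental fricative), /w/ (labial-velar glide) satisfy every feature; every other segment in the inventory fails at least one.

f, v, w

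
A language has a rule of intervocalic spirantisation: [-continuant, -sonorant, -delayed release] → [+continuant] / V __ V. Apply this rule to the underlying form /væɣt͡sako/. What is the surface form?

[væɣt͡saxo]

Only /k/ occurs between two vowels (/a/ __ /o/) and matches the structural description. It is a voiceless velar stop, so [-continuant, -sonorant, -delayed release] holds; changing it to [+continuant] with all other features held fixed yields /x/ (voiceless velar fricative). No other segment meets both the structural description and the environment, so the output is [væɣt͡saxo].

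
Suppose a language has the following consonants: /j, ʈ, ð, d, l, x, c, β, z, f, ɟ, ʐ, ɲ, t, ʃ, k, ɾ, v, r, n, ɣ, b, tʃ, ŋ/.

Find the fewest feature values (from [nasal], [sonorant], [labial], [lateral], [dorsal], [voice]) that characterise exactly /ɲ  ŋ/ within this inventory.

[+nasal, +dorsal]

Every target segment is [+nasal], [+dorsal]; each remaining inventory member fails at least one of these. Each conjunct is needed — [+dorsal] alone would also admit /j, x, c, ɟ, …/; [+nasal] alone would also admit /n/ — and no other single listed feature has exactly this extension, so two is the minimum.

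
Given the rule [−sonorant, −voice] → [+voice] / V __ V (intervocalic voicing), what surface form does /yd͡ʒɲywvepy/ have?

Only /p/ occurs between two vowels (/e/ __ /y/) and matches the structural description. It is a voiceless bilabial stop, so [−sonorant, −voice] holds; changing it to [+voice] with all other features held fixed yields /b/ (voiced bilabial stop). No other segment meets both the structural description and the environment, so the output is [yd͡ʒɲywveby].

[yd͡ʒɲywveby]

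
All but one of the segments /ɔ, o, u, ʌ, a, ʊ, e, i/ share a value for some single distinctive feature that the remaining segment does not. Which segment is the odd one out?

The remaining segments after removing /a/ share [-low]; /a/ (low unrounded vowel) is [+low]. For every other candidate removal, the leftover set fails to share any single feature value that the removed segment lacks.

a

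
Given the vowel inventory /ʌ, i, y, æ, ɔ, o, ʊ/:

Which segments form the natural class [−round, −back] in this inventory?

Checking each segment against [−round], [−back]: /i/ (high front unrounded tense vowel), /æ/ (low front unrounded vowel) satisfy every feature; every other segment in the inventory fails at least one.

i, æ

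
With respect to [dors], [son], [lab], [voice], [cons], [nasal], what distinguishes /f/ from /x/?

[labial], [dorsal]

/f/ is the voiceless labiodental fricative and /x/ is the voiceless velar fricative. Both are [−sonorant], [−voice], [+consonantal], [−nasal]. /f/ is [+labial] while /x/ is [−labial]; /f/ is [−dorsal] while /x/ is [+dorsal], so the distinguishing features are [labial], [dorsal].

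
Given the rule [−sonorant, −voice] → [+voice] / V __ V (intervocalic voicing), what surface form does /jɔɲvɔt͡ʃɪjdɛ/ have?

Only /t͡ʃ/ occurs between two vowels (/ɔ/ __ /ɪ/) and matches the structural description. It is a voiceless postalveolar affricate, so [−sonorant, −voice] holds; changing it to [+voice] with all other features held fixed yields /d͡ʒ/ (voiced postalveolar affricate). No other segment meets both the structural description and the environment, so the output is [jɔɲvɔd͡ʒɪjdɛ].

[jɔɲvɔd͡ʒɪjdɛ]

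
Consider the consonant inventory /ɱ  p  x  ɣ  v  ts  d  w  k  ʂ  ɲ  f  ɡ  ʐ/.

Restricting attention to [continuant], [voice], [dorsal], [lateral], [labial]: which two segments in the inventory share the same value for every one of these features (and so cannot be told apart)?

ɡ, ɲ

/ɡ/ (voiced velar stop) and /ɲ/ (palatal nasal) are both [−continuant], [+voice], [+dorsal], [−lateral], [−labial], so none of the listed features separates them. (They do differ in [sonorant], [nasal] and [back], which are not among the given features.) Every other pair in the inventory differs on at least one listed feature.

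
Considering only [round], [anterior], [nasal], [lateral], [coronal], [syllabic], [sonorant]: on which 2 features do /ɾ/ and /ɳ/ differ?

/ɾ/ is the alveolar tap and /ɳ/ is the retroflex nasal. Both are [−round], [−lateral], [+coronal], [−syllabic], [+sonorant]. /ɾ/ is [−nasal] while /ɳ/ is [+nasal]; /ɾ/ is [+anterior] while /ɳ/ is [−anterior], so the distinguishing features are [nasal], [anterior].

[nasal], [anterior]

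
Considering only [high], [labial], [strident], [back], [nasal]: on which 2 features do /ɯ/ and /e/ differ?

The two segments share [−labial], [−strident], [−nasal]. The only features from the list on which they differ: /ɯ/ is [+high] while /e/ is [−high]; /ɯ/ is [+back] while /e/ is [−back].

[high], [back]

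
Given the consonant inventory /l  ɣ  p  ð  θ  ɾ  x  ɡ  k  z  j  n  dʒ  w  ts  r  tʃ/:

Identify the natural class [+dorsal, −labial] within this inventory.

ɣ, x, ɡ, k, j

First, the [+dorsal] segments are /ɣ, x, ɡ, k, j, w/.
Intersecting with [−labial] leaves /ɣ, x, ɡ, k, j/.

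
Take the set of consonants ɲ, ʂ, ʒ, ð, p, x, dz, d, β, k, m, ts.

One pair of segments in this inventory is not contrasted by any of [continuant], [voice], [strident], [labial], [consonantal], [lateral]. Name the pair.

/ɲ/ (palatal nasal) and /d/ (voiced alveolar stop) are both [−continuant], [+voice], [−strident], [−labial], [+consonantal], [−lateral], so none of the listed features separates them. (They do differ in [sonorant], [nasal] and [dorsal], which are not among the given features.) Every other pair in the inventory differs on at least one listed feature.

ɲ, d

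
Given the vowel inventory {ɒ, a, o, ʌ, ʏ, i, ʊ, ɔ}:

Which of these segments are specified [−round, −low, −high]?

Eliminate segments failing any feature: /ɒ, o, ʏ, ʊ, ɔ/ are [+round]; /a/ is [+low]; /i/ is [+high]. The remaining /ʌ/ satisfy [−round], [−low], [−high].

ʌ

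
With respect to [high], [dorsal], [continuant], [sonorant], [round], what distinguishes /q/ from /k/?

The two segments share [+dorsal], [−continuant], [−sonorant], [−round]. The only feature from the list on which they differ: /q/ is [−high] while /k/ is [+high].

[high]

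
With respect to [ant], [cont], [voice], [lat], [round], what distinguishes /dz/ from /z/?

[continuant]

/dz/ is the voiced alveolar affricate and /z/ is the voiced alveolar fricative. Both are [+anterior], [+voice], [−lateral], [−round]. /dz/ is [−continuant] while /z/ is [+continuant], so the distinguishing feature is [continuant].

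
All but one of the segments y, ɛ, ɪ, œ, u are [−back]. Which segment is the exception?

/u/ is the high back rounded tense vowel, which is [+back]; the rest — /ɛ, ɪ, œ, y/ — are [−back].

u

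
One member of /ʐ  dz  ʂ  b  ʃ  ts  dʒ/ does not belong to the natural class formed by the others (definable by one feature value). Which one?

[strident] (equivalently [labial], [coronal]) groups all but one: /ʃ, ʐ, dʒ, dz, ts, ʂ/ share [+strident] while /b/ (voiced bilabial stop) alone is [−strident]. Removing any other segment would not leave a single-feature class that excludes it.

b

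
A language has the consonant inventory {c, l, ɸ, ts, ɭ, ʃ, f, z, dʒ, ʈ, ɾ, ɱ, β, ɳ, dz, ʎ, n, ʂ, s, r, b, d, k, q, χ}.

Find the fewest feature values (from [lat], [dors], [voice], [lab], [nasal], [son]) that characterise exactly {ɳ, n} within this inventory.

[+nasal, −lab]

Every target segment is [+nasal], [−labial]; each remaining inventory member fails at least one of these. Each conjunct is needed — [−labial] alone would also admit /c, l, ts, ɭ, …/; [+nasal] alone would also admit /ɱ/ — and no other single listed feature has exactly this extension, so two is the minimum.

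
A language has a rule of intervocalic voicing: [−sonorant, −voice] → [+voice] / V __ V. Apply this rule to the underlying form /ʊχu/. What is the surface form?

Only /χ/ occurs between two vowels (/ʊ/ __ /u/) and matches the structural description. It is a voiceless uvular fricative, so [−sonorant, −voice] holds; changing it to [+voice] with all other features held fixed yields /ʁ/ (voiced uvular fricative). No other segment meets both the structural description and the environment, so the output is [ʊʁu].

[ʊʁu]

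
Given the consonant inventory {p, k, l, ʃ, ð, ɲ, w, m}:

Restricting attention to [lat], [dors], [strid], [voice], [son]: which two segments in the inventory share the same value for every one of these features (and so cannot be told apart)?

/ɲ/ (palatal nasal) and /w/ (labial-velar glide) are both [-lateral], [+dorsal], [-strident], [+voice], [+sonorant], so none of the listed features separates them. (They do differ in [nasal], [continuant], [labial], [round] and [back], which are not among the given features.) Every other pair in the inventory differs on at least one listed feature.

ɲ, w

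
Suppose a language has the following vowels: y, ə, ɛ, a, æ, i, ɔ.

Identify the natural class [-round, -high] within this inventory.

Among the inventory, the [-round] segments are /ə, ɛ, a, æ, i/.
Among these, [-high] leaves /ə, ɛ, a, æ/.

ə, ɛ, a, æ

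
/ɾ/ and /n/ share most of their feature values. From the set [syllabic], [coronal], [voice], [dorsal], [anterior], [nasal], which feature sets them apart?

/ɾ/ is the alveolar tap and /n/ is the alveolar nasal. Both are [-syllabic], [+coronal], [+voice], [-dorsal], [+anterior]. /ɾ/ is [-nasal] while /n/ is [+nasal], so the distinguishing feature is [nasal].

[nasal]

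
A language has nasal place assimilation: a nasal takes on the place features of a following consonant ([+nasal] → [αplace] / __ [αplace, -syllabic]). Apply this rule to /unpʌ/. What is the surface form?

In /unpʌ/, the nasal /n/ precedes /p/, which is [+labial]. The nasal assimilates in place, becoming the [+labial] nasal /m/. The surface form is [umpʌ].

[umpʌ]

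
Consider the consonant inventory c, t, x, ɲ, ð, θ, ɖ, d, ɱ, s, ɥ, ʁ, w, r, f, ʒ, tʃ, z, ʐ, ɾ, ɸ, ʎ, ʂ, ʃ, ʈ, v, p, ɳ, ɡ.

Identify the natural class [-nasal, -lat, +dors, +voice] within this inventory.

ɥ, ʁ, w, ɡ

The [-nasal] segments are /c, t, x, ð, θ, ɖ, d, s, ɥ, ʁ, w, r, f, ʒ, tʃ, z, ʐ, ɾ, ɸ, ʎ, ʂ, ʃ, ʈ, v, p, ɡ/.
Within that set, [-lateral] gives /c, t, x, ð, θ, ɖ, d, s, ɥ, ʁ, w, r, f, ʒ, tʃ, z, ʐ, ɾ, ɸ, ʂ, ʃ, ʈ, v, p, ɡ/.
Then [+dorsal] gives /c, x, ɥ, ʁ, w, ɡ/.
Intersecting with [+voice] leaves /ɥ, ʁ, w, ɡ/.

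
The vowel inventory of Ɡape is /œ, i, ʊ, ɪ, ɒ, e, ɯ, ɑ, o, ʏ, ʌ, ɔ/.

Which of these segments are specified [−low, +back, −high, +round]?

o, ɔ

The [−low] segments are /œ, i, ʊ, ɪ, e, ɯ, o, ʏ, ʌ, ɔ/.
Of those, [+back] gives /ʊ, ɯ, o, ʌ, ɔ/.
Within that set, [−high] gives /o, ʌ, ɔ/.
Within that set, [+round] leaves /o, ɔ/.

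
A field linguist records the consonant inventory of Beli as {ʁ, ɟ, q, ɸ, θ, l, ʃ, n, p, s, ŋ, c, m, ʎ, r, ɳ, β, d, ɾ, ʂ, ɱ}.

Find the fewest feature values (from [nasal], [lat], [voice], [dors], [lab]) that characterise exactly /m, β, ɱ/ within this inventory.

[+voice, +lab]

/m, β, ɱ/ are all [+voice], [+labial], and no other segment in the inventory matches both values. Dropping any one of them over-generates: [+labial] alone would also admit /ɸ, p/; [+voice] alone would also admit /ʁ, ɟ, l, n, …/. No other single listed feature picks out exactly this set either, so fewer than two features will not do.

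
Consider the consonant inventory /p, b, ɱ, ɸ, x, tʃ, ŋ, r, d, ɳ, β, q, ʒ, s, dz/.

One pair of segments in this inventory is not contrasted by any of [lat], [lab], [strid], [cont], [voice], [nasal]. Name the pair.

/ŋ/ (velar nasal) and /ɳ/ (retroflex nasal) are both [-lateral], [-labial], [-strident], [-continuant], [+voice], [+nasal], so none of the listed features separates them. (They do differ in [coronal] and [dorsal], which are not among the given features.) Every other pair in the inventory differs on at least one listed feature.

ŋ, ɳ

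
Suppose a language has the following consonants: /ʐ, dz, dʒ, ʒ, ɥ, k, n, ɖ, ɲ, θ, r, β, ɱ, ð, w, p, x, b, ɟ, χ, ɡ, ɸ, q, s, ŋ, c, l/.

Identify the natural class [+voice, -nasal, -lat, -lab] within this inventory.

ʐ, dz, dʒ, ʒ, ɖ, r, ð, ɟ, ɡ

Checking each segment against [+voice], [-nasal], [-lateral], [-labial]: /ʐ/ (voiced retroflex fricative), /dz/ (voiced alveolar affricate), /dʒ/ (voiced postalveolar affricate), /ʒ/ (voiced postalveolar fricative), /ɖ/ (voiced retroflex stop), /r/ (alveolar trill), among others, satisfy every feature; every other segment in the inventory fails at least one.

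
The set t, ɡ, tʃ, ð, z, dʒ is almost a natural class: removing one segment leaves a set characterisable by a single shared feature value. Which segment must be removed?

ɡ

The remaining segments after removing /ɡ/ share [+coronal]; /ɡ/ (voiced velar stop) is [−coronal]. For every other candidate removal, the leftover set fails to share any single feature value that the removed segment lacks.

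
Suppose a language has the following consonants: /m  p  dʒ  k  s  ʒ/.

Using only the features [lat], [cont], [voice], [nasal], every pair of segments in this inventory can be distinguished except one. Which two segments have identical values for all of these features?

On the given features, /p/ and /k/ have an identical profile: [−lateral], [−continuant], [−voice], [−nasal]. No other two segments in the inventory coincide on all 4 features. (They do differ in [labial] and [dorsal], which are not among the given features.)

p, k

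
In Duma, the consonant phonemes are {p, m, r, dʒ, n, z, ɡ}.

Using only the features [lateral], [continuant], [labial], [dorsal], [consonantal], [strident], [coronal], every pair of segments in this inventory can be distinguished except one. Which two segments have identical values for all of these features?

p, m

Both /p/ and /m/ are [−lateral], [−continuant], [+labial], [−dorsal], [+consonantal], [−strident], [−coronal]. Since the list omits [sonorant], [voice] and [nasal] — which do distinguish the voiceless bilabial stop from the bilabial nasal — this pair collapses; all other pairs remain distinct.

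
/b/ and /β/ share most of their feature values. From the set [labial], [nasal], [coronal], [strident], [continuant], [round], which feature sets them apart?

/b/ is the voiced bilabial stop and /β/ is the voiced bilabial fricative. Both are [+labial], [-nasal], [-coronal], [-strident], [-round]. /b/ is [-continuant] while /β/ is [+continuant], so the distinguishing feature is [continuant].

[continuant]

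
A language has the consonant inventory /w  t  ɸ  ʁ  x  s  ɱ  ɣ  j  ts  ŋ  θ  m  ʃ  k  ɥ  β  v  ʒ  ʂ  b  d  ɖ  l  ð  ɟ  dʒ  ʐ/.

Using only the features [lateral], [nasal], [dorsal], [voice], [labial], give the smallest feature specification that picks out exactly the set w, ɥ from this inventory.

/w, ɥ/ are all [+labial], [+dorsal], and no other segment in the inventory matches both values. Dropping any one of them over-generates: [+dorsal] alone would also admit /ʁ, x, ɣ, j, …/; [+labial] alone would also admit /ɸ, ɱ, m, β, …/. No other single listed feature picks out exactly this set either, so fewer than two features will not do.

[+labial, +dorsal]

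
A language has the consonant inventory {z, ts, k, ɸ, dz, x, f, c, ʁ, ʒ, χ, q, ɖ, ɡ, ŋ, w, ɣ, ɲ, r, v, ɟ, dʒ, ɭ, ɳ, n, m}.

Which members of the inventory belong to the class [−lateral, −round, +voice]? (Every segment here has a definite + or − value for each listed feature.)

Among the inventory, the [−lateral] segments are /z, ts, k, ɸ, dz, x, f, c, ʁ, ʒ, χ, q, ɖ, ɡ, ŋ, w, ɣ, ɲ, r, v, ɟ, dʒ, ɳ, n, m/.
Intersecting with [−round] gives /z, ts, k, ɸ, dz, x, f, c, ʁ, ʒ, χ, q, ɖ, ɡ, ŋ, ɣ, ɲ, r, v, ɟ, dʒ, ɳ, n, m/.
Among these, [+voice] leaves /z, dz, ʁ, ʒ, ɖ, ɡ, ŋ, ɣ, ɲ, r, v, ɟ, dʒ, ɳ, n, m/.

z, dz, ʁ, ʒ, ɖ, ɡ, ŋ, ɣ, ɲ, r, v, ɟ, dʒ, ɳ, n, m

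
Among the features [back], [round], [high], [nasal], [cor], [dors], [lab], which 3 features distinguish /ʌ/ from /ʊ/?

The two segments share [+back], [-nasal], [-coronal], [+dorsal]. The only features from the list on which they differ: /ʌ/ is [-labial] while /ʊ/ is [+labial]; /ʌ/ is [-round] while /ʊ/ is [+round]; /ʌ/ is [-high] while /ʊ/ is [+high].

[labial], [round], [high]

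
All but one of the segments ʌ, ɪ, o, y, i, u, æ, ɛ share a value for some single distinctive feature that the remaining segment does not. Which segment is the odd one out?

æ

/i, ɪ, y, ʌ, u, o, ɛ/ are all [-low], but /æ/ (low front unrounded vowel) is [+low]. No other single segment can be removed to leave a set sharing one feature value that the removed segment lacks, so /æ/ is the odd one out.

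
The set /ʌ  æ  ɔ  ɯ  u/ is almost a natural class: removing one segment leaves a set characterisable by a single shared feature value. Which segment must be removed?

æ

[back] (equivalently [low]) groups all but one: /u, ɔ, ɯ, ʌ/ share [+back] while /æ/ (low front unrounded vowel) alone is [−back]. Removing any other segment would not leave a single-feature class that excludes it.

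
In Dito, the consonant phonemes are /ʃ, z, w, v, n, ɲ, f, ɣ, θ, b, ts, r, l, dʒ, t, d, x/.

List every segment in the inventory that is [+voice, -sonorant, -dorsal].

Checking each segment against [+voice], [-sonorant], [-dorsal]: /z/ (voiced alveolar fricative), /v/ (voiced labiodental fricative), /b/ (voiced bilabial stop), /dʒ/ (voiced postalveolar affricate), /d/ (voiced alveolar stop) satisfy every feature; every other segment in the inventory fails at least one.

z, v, b, dʒ, d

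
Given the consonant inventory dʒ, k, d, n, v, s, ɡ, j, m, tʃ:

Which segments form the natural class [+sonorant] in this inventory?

n, j, m

The feature [sonorant] marks segments produced without turbulent airflow (nasals, liquids, glides, vowels). In this inventory /n, j, m/ have that property, so they are [+sonorant]; /dʒ, k, d, v, s, ɡ, tʃ/ are [-sonorant].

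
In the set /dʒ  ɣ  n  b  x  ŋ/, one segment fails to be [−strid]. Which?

/x, b, ŋ, n, ɣ/ are all [−strident]; /dʒ/ (voiced postalveolar affricate) is [+strident].

dʒ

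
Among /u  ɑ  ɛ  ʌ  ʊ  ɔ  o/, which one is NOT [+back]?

/ɛ/ is the mid front unrounded lax vowel, which is [-back]; the rest — /ɑ, ʌ, ɔ, o, u, ʊ/ — are [+back].

ɛ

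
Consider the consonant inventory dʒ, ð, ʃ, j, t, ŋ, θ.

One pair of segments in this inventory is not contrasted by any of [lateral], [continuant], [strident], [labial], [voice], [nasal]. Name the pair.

j, ð

/j/ (palatal glide) and /ð/ (voiced dental fricative) are both [-lateral], [+continuant], [-strident], [-labial], [+voice], [-nasal], so none of the listed features separates them. (They do differ in [sonorant] and [dorsal], which are not among the given features.) Every other pair in the inventory differs on at least one listed feature.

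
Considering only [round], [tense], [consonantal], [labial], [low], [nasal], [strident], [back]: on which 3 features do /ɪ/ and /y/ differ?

/ɪ/ is the high front unrounded lax vowel and /y/ is the high front rounded tense vowel. Both are [-consonantal], [-low], [-nasal], [-strident], [-back]. /ɪ/ is [-labial] while /y/ is [+labial]; /ɪ/ is [-round] while /y/ is [+round]; /ɪ/ is [-tense] while /y/ is [+tense], so the distinguishing features are [labial], [round], [tense].

[labial], [round], [tense]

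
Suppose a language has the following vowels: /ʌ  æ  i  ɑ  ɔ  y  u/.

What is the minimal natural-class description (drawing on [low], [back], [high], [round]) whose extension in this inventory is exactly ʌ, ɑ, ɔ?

[-high, +back]

The class [-high], [+back] has exactly /ʌ, ɑ, ɔ/ as its extension in this inventory. No smaller conjunction from the listed features achieves this: [+back] alone would also admit /u/; [-high] alone would also admit /æ/; and checking the remaining single features turns up none with this extension.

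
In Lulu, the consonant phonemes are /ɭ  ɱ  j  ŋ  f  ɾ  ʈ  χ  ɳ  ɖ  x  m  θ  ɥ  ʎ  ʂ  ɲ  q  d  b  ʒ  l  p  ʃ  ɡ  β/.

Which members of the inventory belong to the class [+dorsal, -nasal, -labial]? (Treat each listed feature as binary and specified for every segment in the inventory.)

j, χ, x, ʎ, q, ɡ

First, the [+dorsal] segments are /j, ŋ, χ, x, ɥ, ʎ, ɲ, q, ɡ/.
Of those, [-nasal] gives /j, χ, x, ɥ, ʎ, q, ɡ/.
Of those, [-labial] leaves /j, χ, x, ʎ, q, ɡ/.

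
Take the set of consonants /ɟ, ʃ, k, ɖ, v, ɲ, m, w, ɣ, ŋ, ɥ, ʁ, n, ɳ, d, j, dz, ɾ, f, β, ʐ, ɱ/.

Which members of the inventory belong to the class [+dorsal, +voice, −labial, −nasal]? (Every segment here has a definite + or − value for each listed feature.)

ɟ, ɣ, ʁ, j

Eliminate segments failing any feature: /ʃ, ɖ, v, m, n, ɳ, d, dz, ɾ, f, β, ʐ, ɱ/ are [−dorsal]; /k/ is [−voice]; /ɲ, ŋ/ are [+nasal]; /w, ɥ/ are [+labial]. The remaining /ɟ, ɣ, ʁ, j/ satisfy [+dorsal], [+voice], [−labial], [−nasal].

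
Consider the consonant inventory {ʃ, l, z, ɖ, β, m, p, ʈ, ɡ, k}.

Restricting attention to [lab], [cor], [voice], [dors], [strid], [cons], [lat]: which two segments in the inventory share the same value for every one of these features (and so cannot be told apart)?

/m/ (bilabial nasal) and /β/ (voiced bilabial fricative) are both [+labial], [−coronal], [+voice], [−dorsal], [−strident], [+consonantal], [−lateral], so none of the listed features separates them. (They do differ in [sonorant], [nasal] and [continuant], which are not among the given features.) Every other pair in the inventory differs on at least one listed feature.

m, β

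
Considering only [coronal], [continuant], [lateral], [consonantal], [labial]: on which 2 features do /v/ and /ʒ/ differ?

The two segments share [+continuant], [-lateral], [+consonantal]. The only features from the list on which they differ: /v/ is [+labial] while /ʒ/ is [-labial]; /v/ is [-coronal] while /ʒ/ is [+coronal].

[labial], [coronal]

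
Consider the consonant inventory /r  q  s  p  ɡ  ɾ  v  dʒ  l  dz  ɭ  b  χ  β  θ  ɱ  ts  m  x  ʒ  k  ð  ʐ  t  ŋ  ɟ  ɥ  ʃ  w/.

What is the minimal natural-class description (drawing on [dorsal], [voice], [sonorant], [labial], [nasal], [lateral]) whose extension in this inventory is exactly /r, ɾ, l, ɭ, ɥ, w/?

[+sonorant, -nasal]

Every target segment is [+sonorant], [-nasal]; each remaining inventory member fails at least one of these. Each conjunct is needed — [-nasal] alone would also admit /q, s, p, ɡ, …/; [+sonorant] alone would also admit /ɱ, m, ŋ/ — and no other single listed feature has exactly this extension, so two is the minimum.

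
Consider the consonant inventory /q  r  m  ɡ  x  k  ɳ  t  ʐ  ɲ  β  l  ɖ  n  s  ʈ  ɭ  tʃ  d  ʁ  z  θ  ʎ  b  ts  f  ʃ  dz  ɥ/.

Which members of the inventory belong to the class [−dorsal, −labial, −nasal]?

r, t, ʐ, l, ɖ, s, ʈ, ɭ, tʃ, d, z, θ, ts, ʃ, dz

Checking each segment against [−dorsal], [−labial], [−nasal]: /r/ (alveolar trill), /t/ (voiceless alveolar stop), /ʐ/ (voiced retroflex fricative), /l/ (alveolar lateral approximant), /ɖ/ (voiced retroflex stop), /s/ (voiceless alveolar fricative), among others, satisfy every feature; every other segment in the inventory fails at least one.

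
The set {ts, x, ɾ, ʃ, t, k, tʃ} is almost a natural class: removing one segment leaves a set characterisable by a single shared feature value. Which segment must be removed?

ɾ

[voice] (equivalently [sonorant]) groups all but one: /t, x, tʃ, k, ts, ʃ/ share [-voice] while /ɾ/ (alveolar tap) alone is [+voice]. Removing any other segment would not leave a single-feature class that excludes it.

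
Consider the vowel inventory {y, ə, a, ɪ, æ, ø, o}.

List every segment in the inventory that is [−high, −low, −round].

ə

Eliminate segments failing any feature: /y, ɪ/ are [+high]; /a, æ/ are [+low]; /ø, o/ are [+round]. The remaining /ə/ satisfy [−high], [−low], [−round].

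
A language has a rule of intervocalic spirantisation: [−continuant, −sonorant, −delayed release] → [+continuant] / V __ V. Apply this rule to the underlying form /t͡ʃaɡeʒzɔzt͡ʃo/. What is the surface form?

Only /ɡ/ occurs between two vowels (/a/ __ /e/) and matches the structural description. It is a voiced velar stop, so [−continuant, −sonorant, −delayed release] holds; changing it to [+continuant] with all other features held fixed yields /ɣ/ (voiced velar fricative). No other segment meets both the structural description and the environment, so the output is [t͡ʃaɣeʒzɔzt͡ʃo].

[t͡ʃaɣeʒzɔzt͡ʃo]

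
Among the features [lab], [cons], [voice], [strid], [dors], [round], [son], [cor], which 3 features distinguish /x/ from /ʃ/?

/x/ (voiceless velar fricative) and /ʃ/ (voiceless postalveolar fricative) agree on [-labial], [+consonantal], [-voice], [-round], [-sonorant]. They differ on [strident] (/x/ [-], /ʃ/ [+]), [coronal] (/x/ [-], /ʃ/ [+]), [dorsal] (/x/ [+], /ʃ/ [-]).

[strident], [coronal], [dorsal]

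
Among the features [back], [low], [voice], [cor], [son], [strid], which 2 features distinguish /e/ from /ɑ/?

/e/ (mid front unrounded tense vowel) and /ɑ/ (low back unrounded vowel) agree on [+voice], [-coronal], [+sonorant], [-strident]. They differ on [low] (/e/ [-], /ɑ/ [+]), [back] (/e/ [-], /ɑ/ [+]).

[low], [back]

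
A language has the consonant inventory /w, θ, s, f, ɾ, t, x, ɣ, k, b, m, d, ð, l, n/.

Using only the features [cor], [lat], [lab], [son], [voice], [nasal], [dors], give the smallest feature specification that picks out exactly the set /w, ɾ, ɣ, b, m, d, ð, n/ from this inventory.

The class [+voice], [−lateral] has exactly /w, ɾ, ɣ, b, m, d, ð, n/ as its extension in this inventory. No smaller conjunction from the listed features achieves this: [−lateral] alone would also admit /θ, s, f, t, …/; [+voice] alone would also admit /l/; and checking the remaining single features turns up none with this extension.

[+voice, −lat]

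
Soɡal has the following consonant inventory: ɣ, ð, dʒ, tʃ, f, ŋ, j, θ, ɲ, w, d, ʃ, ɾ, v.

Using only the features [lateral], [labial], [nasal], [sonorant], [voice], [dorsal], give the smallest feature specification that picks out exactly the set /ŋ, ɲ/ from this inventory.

Every target segment is [+nasal] and no other inventory member is, so one feature is enough.

[+nasal]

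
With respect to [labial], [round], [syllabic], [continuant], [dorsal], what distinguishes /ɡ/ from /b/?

/ɡ/ is the voiced velar stop and /b/ is the voiced bilabial stop. Both are [−round], [−syllabic], [−continuant]. /ɡ/ is [−labial] while /b/ is [+labial]; /ɡ/ is [+dorsal] while /b/ is [−dorsal], so the distinguishing features are [labial], [dorsal].

[labial], [dorsal]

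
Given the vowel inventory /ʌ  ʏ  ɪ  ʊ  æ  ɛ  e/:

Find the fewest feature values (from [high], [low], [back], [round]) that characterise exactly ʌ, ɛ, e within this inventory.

[−high, −low]

Every target segment is [−high], [−low]; each remaining inventory member fails at least one of these. Each conjunct is needed — [−low] alone would also admit /ʏ, ɪ, ʊ/; [−high] alone would also admit /æ/ — and no other single listed feature has exactly this extension, so two is the minimum.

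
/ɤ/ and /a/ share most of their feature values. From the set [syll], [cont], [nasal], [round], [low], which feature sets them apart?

The two segments share [+syllabic], [+continuant], [−nasal], [−round]. The only feature from the list on which they differ: /ɤ/ is [−low] while /a/ is [+low].

[low]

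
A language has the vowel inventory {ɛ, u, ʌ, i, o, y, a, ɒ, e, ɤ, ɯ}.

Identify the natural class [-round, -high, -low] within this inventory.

ɛ, ʌ, e, ɤ

Checking each segment against [-round], [-high], [-low]: /ɛ/ (mid front unrounded lax vowel), /ʌ/ (mid back unrounded lax vowel), /e/ (mid front unrounded tense vowel), /ɤ/ (mid back unrounded tense vowel) satisfy every feature; every other segment in the inventory fails at least one.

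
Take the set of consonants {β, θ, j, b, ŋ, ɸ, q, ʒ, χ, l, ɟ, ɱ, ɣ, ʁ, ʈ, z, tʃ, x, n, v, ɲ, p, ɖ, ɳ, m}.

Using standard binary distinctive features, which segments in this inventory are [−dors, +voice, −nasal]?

β, b, ʒ, l, z, v, ɖ

Checking each segment against [−dorsal], [+voice], [−nasal]: /β/ (voiced bilabial fricative), /b/ (voiced bilabial stop), /ʒ/ (voiced postalveolar fricative), /l/ (alveolar lateral approximant), /z/ (voiced alveolar fricative), /v/ (voiced labiodental fricative), among others, satisfy every feature; every other segment in the inventory fails at least one.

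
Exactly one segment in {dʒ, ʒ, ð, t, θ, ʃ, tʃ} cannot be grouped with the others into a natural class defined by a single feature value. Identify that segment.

/tʃ, ʒ, ð, ʃ, θ, dʒ/ are all [+distributed], but /t/ (voiceless alveolar stop) is [-distributed]. No other single segment can be removed to leave a set sharing one feature value that the removed segment lacks, so /t/ is the odd one out.

t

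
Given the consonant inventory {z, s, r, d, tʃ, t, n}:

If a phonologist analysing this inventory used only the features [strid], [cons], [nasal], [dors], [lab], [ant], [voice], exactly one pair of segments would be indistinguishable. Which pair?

Both /d/ and /r/ are [-strident], [+consonantal], [-nasal], [-dorsal], [-labial], [+anterior], [+voice]. Since the list omits [sonorant] and [continuant] — which do distinguish the voiced alveolar stop from the alveolar trill — this pair collapses; all other pairs remain distinct.

d, r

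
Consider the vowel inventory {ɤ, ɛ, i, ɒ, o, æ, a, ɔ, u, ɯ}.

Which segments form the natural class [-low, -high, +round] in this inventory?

The [-low] segments are /ɤ, ɛ, i, o, ɔ, u, ɯ/.
Within that set, [-high] gives /ɤ, ɛ, o, ɔ/.
Intersecting with [+round] leaves /o, ɔ/.

o, ɔ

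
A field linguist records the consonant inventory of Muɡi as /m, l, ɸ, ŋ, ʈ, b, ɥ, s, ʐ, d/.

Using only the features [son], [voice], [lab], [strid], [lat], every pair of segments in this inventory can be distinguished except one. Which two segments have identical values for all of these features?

ɥ, m

/ɥ/ (labial-palatal glide) and /m/ (bilabial nasal) are both [+sonorant], [+voice], [+labial], [−strident], [−lateral], so none of the listed features separates them. (They do differ in [nasal], [continuant], [round] and [dorsal], which are not among the given features.) Every other pair in the inventory differs on at least one listed feature.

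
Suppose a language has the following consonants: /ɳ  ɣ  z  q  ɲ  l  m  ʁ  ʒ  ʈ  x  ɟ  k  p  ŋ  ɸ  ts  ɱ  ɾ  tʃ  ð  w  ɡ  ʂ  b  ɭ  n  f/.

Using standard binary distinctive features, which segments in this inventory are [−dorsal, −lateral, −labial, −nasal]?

z, ʒ, ʈ, ts, ɾ, tʃ, ð, ʂ

Checking each segment against [−dorsal], [−lateral], [−labial], [−nasal]: /z/ (voiced alveolar fricative), /ʒ/ (voiced postalveolar fricative), /ʈ/ (voiceless retroflex stop), /ts/ (voiceless alveolar affricate), /ɾ/ (alveolar tap), /tʃ/ (voiceless postalveolar affricate), among others, satisfy every feature; every other segment in the inventory fails at least one.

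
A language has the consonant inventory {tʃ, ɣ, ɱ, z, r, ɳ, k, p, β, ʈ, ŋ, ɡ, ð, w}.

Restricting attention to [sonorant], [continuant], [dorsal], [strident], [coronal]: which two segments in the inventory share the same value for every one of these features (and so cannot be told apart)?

k, ɡ

/k/ (voiceless velar stop) and /ɡ/ (voiced velar stop) are both [-sonorant], [-continuant], [+dorsal], [-strident], [-coronal], so none of the listed features separates them. (They do differ in [voice], which is not among the given features.) Every other pair in the inventory differs on at least one listed feature.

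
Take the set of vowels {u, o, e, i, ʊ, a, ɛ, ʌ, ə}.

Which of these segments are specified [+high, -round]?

i

Checking each segment against [+high], [-round]: /i/ (high front unrounded tense vowel) satisfies every feature; every other segment in the inventory fails at least one.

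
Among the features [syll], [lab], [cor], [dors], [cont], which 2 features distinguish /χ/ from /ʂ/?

/χ/ is the voiceless uvular fricative and /ʂ/ is the voiceless retroflex fricative. Both are [−syllabic], [−labial], [+continuant]. /χ/ is [−coronal] while /ʂ/ is [+coronal]; /χ/ is [+dorsal] while /ʂ/ is [−dorsal], so the distinguishing features are [coronal], [dorsal].

[coronal], [dorsal]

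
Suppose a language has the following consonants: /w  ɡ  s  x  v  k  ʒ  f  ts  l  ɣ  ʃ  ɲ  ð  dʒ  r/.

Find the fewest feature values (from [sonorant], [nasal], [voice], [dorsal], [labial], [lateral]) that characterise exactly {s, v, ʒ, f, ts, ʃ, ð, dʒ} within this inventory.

[-sonorant, -dorsal]

The class [-sonorant], [-dorsal] has exactly /s, v, ʒ, f, ts, ʃ, ð, dʒ/ as its extension in this inventory. No smaller conjunction from the listed features achieves this: [-dorsal] alone would also admit /l, r/; [-sonorant] alone would also admit /ɡ, x, k, ɣ/; and checking the remaining single features turns up none with this extension.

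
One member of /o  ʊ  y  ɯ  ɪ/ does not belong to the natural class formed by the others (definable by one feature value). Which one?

/ɪ, y, ʊ, ɯ/ are all [+high], but /o/ (mid back rounded tense vowel) is [-high]. No other single segment can be removed to leave a set sharing one feature value that the removed segment lacks, so /o/ is the odd one out.

o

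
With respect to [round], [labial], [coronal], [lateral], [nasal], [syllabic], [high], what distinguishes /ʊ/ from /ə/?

[labial], [round], [high]

/ʊ/ is the high back rounded lax vowel and /ə/ is the mid central vowel (schwa). Both are [-coronal], [-lateral], [-nasal], [+syllabic]. /ʊ/ is [+labial] while /ə/ is [-labial]; /ʊ/ is [+round] while /ə/ is [-round]; /ʊ/ is [+high] while /ə/ is [-high], so the distinguishing features are [labial], [round], [high].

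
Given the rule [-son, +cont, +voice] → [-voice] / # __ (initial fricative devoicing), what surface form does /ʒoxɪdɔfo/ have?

/ʒ/ satisfies [-son, +cont, +voice] and sits in # __. The [-voice] counterpart of the voiced postalveolar fricative is /ʃ/. Other segments in /ʒoxɪdɔfo/ either fail the structural description or are not in the environment, so the surface form is [ʃoxɪdɔfo].

[ʃoxɪdɔfo]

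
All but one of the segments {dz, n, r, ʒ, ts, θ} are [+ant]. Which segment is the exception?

Every segment except /ʒ/ is [+anterior]. /ʒ/ (voiced postalveolar fricative) is [−anterior], so it is the exception.

ʒ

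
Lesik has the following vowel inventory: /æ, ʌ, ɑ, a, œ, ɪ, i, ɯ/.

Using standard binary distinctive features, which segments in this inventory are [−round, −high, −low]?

Checking each segment against [−round], [−high], [−low]: /ʌ/ (mid back unrounded lax vowel) satisfies every feature; every other segment in the inventory fails at least one.

ʌ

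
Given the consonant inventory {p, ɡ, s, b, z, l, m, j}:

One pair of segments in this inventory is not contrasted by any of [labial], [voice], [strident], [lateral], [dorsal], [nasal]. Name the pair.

j, ɡ

/j/ (palatal glide) and /ɡ/ (voiced velar stop) are both [−labial], [+voice], [−strident], [−lateral], [+dorsal], [−nasal], so none of the listed features separates them. (They do differ in [sonorant], [continuant] and [back], which are not among the given features.) Every other pair in the inventory differs on at least one listed feature.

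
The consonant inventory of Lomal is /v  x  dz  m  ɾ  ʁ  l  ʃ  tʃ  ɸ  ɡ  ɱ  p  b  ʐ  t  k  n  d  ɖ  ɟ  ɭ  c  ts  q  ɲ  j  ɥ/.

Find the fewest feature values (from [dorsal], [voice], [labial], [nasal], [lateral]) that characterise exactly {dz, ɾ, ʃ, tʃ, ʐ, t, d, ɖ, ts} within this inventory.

[−nasal, −lateral, −labial, −dorsal]

/dz, ɾ, ʃ, tʃ, ʐ, t, d, ɖ, ts/ are all [−nasal], [−lateral], [−labial], [−dorsal], and no other segment in the inventory matches all four values. Dropping any one of them over-generates: [−lateral, −labial, −dorsal] alone would also admit /n/; [−nasal, −labial, −dorsal] alone would also admit /l, ɭ/; [−nasal, −lateral, −dorsal] alone would also admit /v, ɸ, p, b/; [−nasal, −lateral, −labial] alone would also admit /x, ʁ, ɡ, k, …/. No other combination of three listed features picks out exactly this set either, so fewer than four features will not do.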